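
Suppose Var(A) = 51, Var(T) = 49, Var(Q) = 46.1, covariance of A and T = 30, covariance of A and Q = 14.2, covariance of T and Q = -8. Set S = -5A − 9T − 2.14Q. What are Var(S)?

Var(S) = a²·Var(A) + b²·Var(T) + c²·Var(Q) + 2ab·covariance of A and T + 2ac·covariance of A and Q + 2bc·covariance of T and Q, with a = -5, b = -9, c = -2.14.
= 1275 + 3969 + 211.11956 + 2700 + 303.88 + (-308.16)
= 8150.83956.

Var(S) = 8150.83956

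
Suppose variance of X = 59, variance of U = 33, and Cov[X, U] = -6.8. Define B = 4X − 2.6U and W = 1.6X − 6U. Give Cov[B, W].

By bilinearity, Cov[B, W] = ac·variance of X + bd·variance of U + (ad+bc)·Cov[X, U], with a=4, b=-2.6, c=1.6, d=-6.
ac·variance of X = 4·1.6·59 = 377.6
bd·variance of U = (-2.6)·(-6)·33 = 514.8
(ad+bc)·Cov[X, U] = (-28.16)·(-6.8) = 191.488
Cov[B, W] = 377.6 + 514.8 + 191.488 = 1083.888.

Cov[B, W] = 1083.888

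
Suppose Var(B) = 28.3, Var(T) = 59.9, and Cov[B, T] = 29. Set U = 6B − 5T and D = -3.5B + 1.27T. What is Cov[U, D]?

Cov[U, D] = -246.185

By bilinearity, Cov[U, D] = ac·Var(B) + bd·Var(T) + (ad+bc)·Cov[B, T], with a=6, b=-5, c=-3.5, d=1.27.
ac·Var(B) = 6·(-3.5)·28.3 = -594.3
bd·Var(T) = (-5)·1.27·59.9 = -380.365
(ad+bc)·Cov[B, T] = (25.12)·29 = 728.48
Cov[U, D] = -594.3 + (-380.365) + 728.48 = -246.185.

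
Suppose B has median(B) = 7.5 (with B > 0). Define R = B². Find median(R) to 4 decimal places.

B² is monotone on this domain, so median(R) = square(7.5) = 56.25.

median(R) = 56.25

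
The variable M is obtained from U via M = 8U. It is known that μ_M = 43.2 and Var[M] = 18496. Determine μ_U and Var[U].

μ_U = 5.4, Var[U] = 289

From M = 8U: μ_M = a·μ_U + b, so μ_U = (μ_M − b)/a = (43.2 − 0)/8 = 5.4.
Var[M] = a²·Var[U], so Var[U] = 18496/8² = 289.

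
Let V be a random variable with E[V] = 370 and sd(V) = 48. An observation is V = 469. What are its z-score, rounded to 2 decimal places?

z = 2.06

z = (V − E[V]) / sd(V) = (469 − 370) / 48 ≈ 2.06.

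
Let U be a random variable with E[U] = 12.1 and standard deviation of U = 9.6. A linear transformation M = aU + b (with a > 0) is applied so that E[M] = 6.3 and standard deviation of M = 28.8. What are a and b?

standard deviation of M = a·standard deviation of U (a > 0), so a = 28.8/9.6 = 3.
E[M] = a·E[U] + b, so b = 6.3 − 3·12.1 = -30.

a = 3, b = -30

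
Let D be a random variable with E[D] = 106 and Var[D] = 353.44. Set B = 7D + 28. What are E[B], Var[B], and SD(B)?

B = 7D + 28 is linear with a = 7, b = 28.
E[B] = a·E[D] + b = 7·106 + 28 = 770.
Var[B] = a²·Var[D] = 7²·353.44 = 17318.56 (the additive constant 28 does not affect variance).
SD(D) = √353.44 = 18.8.
SD(B) = |a|·SD(D) = |7|·18.8 = 131.6.

E[B] = 770, Var[B] = 17318.56, SD(B) = 131.6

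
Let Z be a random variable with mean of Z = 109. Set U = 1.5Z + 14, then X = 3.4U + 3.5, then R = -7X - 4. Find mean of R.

mean of U = 1.5·109 + 14 = 177.5.
mean of X = 3.4·177.5 + 3.5 = 607.
mean of R = (-7)·607 + (-4) = -4253.

mean of R = -4253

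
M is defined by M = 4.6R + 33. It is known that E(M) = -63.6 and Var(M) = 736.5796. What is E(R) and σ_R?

From M = 4.6R + 33: E(M) = a·E(R) + b, so E(R) = (E(M) − b)/a = (-63.6 − 33)/4.6 = -21.
σ_M = √736.5796 = 27.14.
σ_M = |a|·σ_R, so σ_R = 27.14/|4.6| = 5.9.

E(R) = -21, σ_R = 5.9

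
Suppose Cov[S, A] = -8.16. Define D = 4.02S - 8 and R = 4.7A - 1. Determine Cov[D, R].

Cov[D, R] = -154.17504

Cov[D, R] = a·c·Cov[S, A] = 4.02·4.7·(-8.16) = -154.17504. Additive constants drop out.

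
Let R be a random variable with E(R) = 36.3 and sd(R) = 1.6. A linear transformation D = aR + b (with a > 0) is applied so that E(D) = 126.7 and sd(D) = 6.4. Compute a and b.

sd(D) = a·sd(R) (a > 0), so a = 6.4/1.6 = 4.
E(D) = a·E(R) + b, so b = 126.7 − 4·36.3 = -18.5.

a = 4, b = -18.5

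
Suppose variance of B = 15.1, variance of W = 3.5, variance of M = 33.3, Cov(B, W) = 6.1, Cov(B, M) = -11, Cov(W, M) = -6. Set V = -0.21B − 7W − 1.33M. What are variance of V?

variance of V = 131.13968

variance of V = a²·variance of B + b²·variance of W + c²·variance of M + 2ab·Cov(B, W) + 2ac·Cov(B, M) + 2bc·Cov(W, M), with a = -0.21, b = -7, c = -1.33.
= 0.66591 + 171.5 + 58.90437 + 17.934 + (-6.1446) + (-111.72)
= 131.13968.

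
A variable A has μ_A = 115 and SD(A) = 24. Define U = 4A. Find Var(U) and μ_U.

U = 4A is linear with a = 4, b = 0.
Var(A) = 24² = 576.
Var(U) = a²·Var(A) = 4²·576 = 9216.
μ_U = a·μ_A + b = 4·115 = 460.

Var(U) = 9216, μ_U = 460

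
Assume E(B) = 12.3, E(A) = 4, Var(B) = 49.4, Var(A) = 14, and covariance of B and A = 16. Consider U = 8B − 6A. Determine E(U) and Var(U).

E(U) = 8·E(B) + (-6)·E(A) = 8·12.3 + (-6)·4 = 74.4.
Var(U) = a²·Var(B) + b²·Var(A) + 2ab·covariance of B and A with a = 8, b = -6.
= 8²·49.4 + (-6)²·14 + 2·8·(-6)·16
= 3161.6 + 504 + (-1536) = 2129.6.

E(U) = 74.4, Var(U) = 2129.6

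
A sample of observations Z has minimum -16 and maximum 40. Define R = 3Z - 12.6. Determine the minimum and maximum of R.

min(R) = -60.6, max(R) = 107.4

a = 3 > 0, so min(R) = a·min(Z)+b = 3·(-16) + (-12.6) = -60.6 and max(R) = 3·40 + (-12.6) = 107.4.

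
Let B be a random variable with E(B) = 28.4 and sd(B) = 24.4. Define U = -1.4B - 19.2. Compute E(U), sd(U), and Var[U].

E(U) = -58.96, sd(U) = 34.16, Var[U] = 1166.9056

U = -1.4B - 19.2 is linear with a = -1.4, b = -19.2.
E(U) = a·E(B) + b = (-1.4)·28.4 + (-19.2) = -58.96.
sd(U) = |a|·sd(B) = |-1.4|·24.4 = 34.16.
Var[B] = 24.4² = 595.36.
Var[U] = a²·Var[B] = (-1.4)²·595.36 = 1166.9056 (the additive constant -19.2 does not affect variance).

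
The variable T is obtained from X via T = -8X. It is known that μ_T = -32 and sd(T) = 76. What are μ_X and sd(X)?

From T = -8X: μ_T = a·μ_X + b, so μ_X = (μ_T − b)/a = (-32 − 0)/(-8) = 4.
sd(T) = |a|·sd(X), so sd(X) = 76/|-8| = 9.5.

μ_X = 4, sd(X) = 9.5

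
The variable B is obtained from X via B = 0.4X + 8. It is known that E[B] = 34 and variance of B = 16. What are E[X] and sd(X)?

From B = 0.4X + 8: E[B] = a·E[X] + b, so E[X] = (E[B] − b)/a = (34 − 8)/0.4 = 65.
sd(B) = √16 = 4.
sd(B) = |a|·sd(X), so sd(X) = 4/|0.4| = 10.

E[X] = 65, sd(X) = 10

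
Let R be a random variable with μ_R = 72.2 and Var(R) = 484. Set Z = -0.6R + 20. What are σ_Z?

σ_Z = 13.2

Z = -0.6R + 20 is linear with a = -0.6, b = 20.
σ_R = √484 = 22.
σ_Z = |a|·σ_R = |-0.6|·22 = 13.2.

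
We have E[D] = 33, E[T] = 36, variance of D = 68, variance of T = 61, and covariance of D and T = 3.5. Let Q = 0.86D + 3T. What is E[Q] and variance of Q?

E[Q] = 0.86·E[D] + 3·E[T] = 0.86·33 + 3·36 = 136.38.
variance of Q = a²·variance of D + b²·variance of T + 2ab·covariance of D and T with a = 0.86, b = 3.
= 0.86²·68 + 3²·61 + 2·0.86·3·3.5
= 50.2928 + 549 + 18.06 = 617.3528.

E[Q] = 136.38, variance of Q = 617.3528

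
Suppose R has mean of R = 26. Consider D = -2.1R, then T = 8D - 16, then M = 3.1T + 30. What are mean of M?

mean of M = -1373.68

mean of D = (-2.1)·26 = -54.6.
mean of T = 8·(-54.6) + (-16) = -452.8.
mean of M = 3.1·(-452.8) + 30 = -1373.68.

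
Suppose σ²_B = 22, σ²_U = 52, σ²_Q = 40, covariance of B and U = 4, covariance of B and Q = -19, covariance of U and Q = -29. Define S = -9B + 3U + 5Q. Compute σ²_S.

σ²_S = 3874

σ²_S = a²·σ²_B + b²·σ²_U + c²·σ²_Q + 2ab·covariance of B and U + 2ac·covariance of B and Q + 2bc·covariance of U and Q, with a = -9, b = 3, c = 5.
= 1782 + 468 + 1000 + (-216) + 1710 + (-870)
= 3874.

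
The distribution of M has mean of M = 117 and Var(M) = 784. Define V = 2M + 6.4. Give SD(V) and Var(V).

SD(V) = 56, Var(V) = 3136

V = 2M + 6.4 is linear with a = 2, b = 6.4.
SD(M) = √784 = 28.
SD(V) = |a|·SD(M) = |2|·28 = 56.
Var(V) = a²·Var(M) = 2²·784 = 3136 (the additive constant 6.4 does not affect variance).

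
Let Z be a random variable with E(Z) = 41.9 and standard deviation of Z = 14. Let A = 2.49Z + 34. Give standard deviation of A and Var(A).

A = 2.49Z + 34 is linear with a = 2.49, b = 34.
standard deviation of A = |a|·standard deviation of Z = |2.49|·14 = 34.86.
Var(Z) = 14² = 196.
Var(A) = a²·Var(Z) = 2.49²·196 = 1215.2196 (the additive constant 34 does not affect variance).

standard deviation of A = 34.86, Var(A) = 1215.2196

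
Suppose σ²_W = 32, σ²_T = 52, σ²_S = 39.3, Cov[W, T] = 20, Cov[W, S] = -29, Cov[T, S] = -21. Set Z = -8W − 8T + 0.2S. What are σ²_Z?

σ²_Z = a²·σ²_W + b²·σ²_T + c²·σ²_S + 2ab·Cov[W, T] + 2ac·Cov[W, S] + 2bc·Cov[T, S], with a = -8, b = -8, c = 0.2.
= 2048 + 3328 + 1.572 + 2560 + 92.8 + 67.2
= 8097.572.

σ²_Z = 8097.572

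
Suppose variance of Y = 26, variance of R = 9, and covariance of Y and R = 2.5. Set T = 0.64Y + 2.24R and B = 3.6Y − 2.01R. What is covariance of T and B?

covariance of T and B = 36.3264

By bilinearity, covariance of T and B = ac·variance of Y + bd·variance of R + (ad+bc)·covariance of Y and R, with a=0.64, b=2.24, c=3.6, d=-2.01.
ac·variance of Y = 0.64·3.6·26 = 59.904
bd·variance of R = 2.24·(-2.01)·9 = -40.5216
(ad+bc)·covariance of Y and R = (6.7776)·2.5 = 16.944
covariance of T and B = 59.904 + (-40.5216) + 16.944 = 36.3264.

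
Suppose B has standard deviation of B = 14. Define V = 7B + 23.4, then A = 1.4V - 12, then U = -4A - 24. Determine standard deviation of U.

standard deviation of U = 548.8

standard deviation of V = |7|·14 = 98.
standard deviation of A = |1.4|·98 = 137.2.
standard deviation of U = |-4|·137.2 = 548.8.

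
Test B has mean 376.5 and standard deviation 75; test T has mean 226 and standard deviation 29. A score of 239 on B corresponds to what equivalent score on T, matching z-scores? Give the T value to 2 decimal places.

z = (239 − 376.5)/75 ≈ -1.8333.
T = 226 + z·29 = 226 + (239 − 376.5)·29/75 ≈ 172.83.

T = 172.83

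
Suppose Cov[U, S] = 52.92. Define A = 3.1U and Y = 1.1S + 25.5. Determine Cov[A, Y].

Cov[A, Y] = a·c·Cov[U, S] = 3.1·1.1·52.92 = 180.4572. Additive constants drop out.

Cov[A, Y] = 180.4572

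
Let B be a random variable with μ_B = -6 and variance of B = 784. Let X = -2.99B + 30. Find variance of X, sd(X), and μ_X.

variance of X = 7009.0384, sd(X) = 83.72, μ_X = 47.94

X = -2.99B + 30 is linear with a = -2.99, b = 30.
variance of X = a²·variance of B = (-2.99)²·784 = 7009.0384 (the additive constant 30 does not affect variance).
sd(B) = √784 = 28.
sd(X) = |a|·sd(B) = |-2.99|·28 = 83.72.
μ_X = a·μ_B + b = (-2.99)·(-6) + 30 = 47.94.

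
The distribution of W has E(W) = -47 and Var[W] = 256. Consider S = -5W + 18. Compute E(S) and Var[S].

E(S) = 253, Var[S] = 6400

S = -5W + 18 is linear with a = -5, b = 18.
E(S) = a·E(W) + b = (-5)·(-47) + 18 = 253.
Var[S] = a²·Var[W] = (-5)²·256 = 6400 (the additive constant 18 does not affect variance).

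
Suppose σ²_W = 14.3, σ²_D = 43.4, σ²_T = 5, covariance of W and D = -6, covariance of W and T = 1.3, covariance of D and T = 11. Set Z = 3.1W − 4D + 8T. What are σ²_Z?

σ²_Z = 661.103

σ²_Z = a²·σ²_W + b²·σ²_D + c²·σ²_T + 2ab·covariance of W and D + 2ac·covariance of W and T + 2bc·covariance of D and T, with a = 3.1, b = -4, c = 8.
= 137.423 + 694.4 + 320 + 148.8 + 64.48 + (-704)
= 661.103.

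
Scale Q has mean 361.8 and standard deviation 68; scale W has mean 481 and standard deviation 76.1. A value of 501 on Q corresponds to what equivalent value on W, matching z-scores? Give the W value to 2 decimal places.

z = (501 − 361.8)/68 ≈ 2.0471.
W = 481 + z·76.1 = 481 + (501 − 361.8)·76.1/68 ≈ 636.78.

W = 636.78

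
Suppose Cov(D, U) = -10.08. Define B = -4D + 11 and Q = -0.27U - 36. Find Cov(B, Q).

Cov(B, Q) = -10.8864

Cov(B, Q) = a·c·Cov(D, U) = (-4)·(-0.27)·(-10.08) = -10.8864. Additive constants drop out.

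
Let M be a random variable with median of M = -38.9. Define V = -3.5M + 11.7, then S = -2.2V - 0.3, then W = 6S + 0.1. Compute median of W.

median of V = (-3.5)·(-38.9) + 11.7 = 147.85.
median of S = (-2.2)·147.85 + (-0.3) = -325.57.
median of W = 6·(-325.57) + 0.1 = -1953.32.

median of W = -1953.32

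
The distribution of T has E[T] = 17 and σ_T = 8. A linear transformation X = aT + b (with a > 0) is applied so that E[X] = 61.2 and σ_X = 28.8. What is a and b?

a = 3.6, b = 0

σ_X = a·σ_T (a > 0), so a = 28.8/8 = 3.6.
E[X] = a·E[T] + b, so b = 61.2 − 3.6·17 = 0.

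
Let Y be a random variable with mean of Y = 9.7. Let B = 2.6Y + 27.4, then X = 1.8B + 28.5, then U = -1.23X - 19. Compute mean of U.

mean of U = -170.55568

mean of B = 2.6·9.7 + 27.4 = 52.62.
mean of X = 1.8·52.62 + 28.5 = 123.216.
mean of U = (-1.23)·123.216 + (-19) = -170.55568.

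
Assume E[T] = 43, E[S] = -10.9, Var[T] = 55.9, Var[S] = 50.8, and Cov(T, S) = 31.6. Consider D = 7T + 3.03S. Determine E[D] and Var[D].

E[D] = 267.973, Var[D] = 4545.96172

E[D] = 7·E[T] + 3.03·E[S] = 7·43 + 3.03·(-10.9) = 267.973.
Var[D] = a²·Var[T] + b²·Var[S] + 2ab·Cov(T, S) with a = 7, b = 3.03.
= 7²·55.9 + 3.03²·50.8 + 2·7·3.03·31.6
= 2739.1 + 466.38972 + 1340.472 = 4545.96172.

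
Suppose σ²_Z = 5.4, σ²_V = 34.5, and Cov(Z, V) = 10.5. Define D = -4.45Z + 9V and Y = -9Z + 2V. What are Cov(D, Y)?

By bilinearity, Cov(D, Y) = ac·σ²_Z + bd·σ²_V + (ad+bc)·Cov(Z, V), with a=-4.45, b=9, c=-9, d=2.
ac·σ²_Z = (-4.45)·(-9)·5.4 = 216.27
bd·σ²_V = 9·2·34.5 = 621
(ad+bc)·Cov(Z, V) = (-89.9)·10.5 = -943.95
Cov(D, Y) = 216.27 + 621 + (-943.95) = -106.68.

Cov(D, Y) = -106.68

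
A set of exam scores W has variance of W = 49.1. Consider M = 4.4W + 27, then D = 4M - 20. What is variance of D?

variance of D = 15209.216

variance of M = 4.4²·49.1 = 950.576.
variance of D = 4²·950.576 = 15209.216.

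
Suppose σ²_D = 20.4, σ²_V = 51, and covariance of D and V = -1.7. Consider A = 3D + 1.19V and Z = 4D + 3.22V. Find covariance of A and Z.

covariance of A and Z = 415.7078

By bilinearity, covariance of A and Z = ac·σ²_D + bd·σ²_V + (ad+bc)·covariance of D and V, with a=3, b=1.19, c=4, d=3.22.
ac·σ²_D = 3·4·20.4 = 244.8
bd·σ²_V = 1.19·3.22·51 = 195.4218
(ad+bc)·covariance of D and V = (14.42)·(-1.7) = -24.514
covariance of A and Z = 244.8 + 195.4218 + (-24.514) = 415.7078.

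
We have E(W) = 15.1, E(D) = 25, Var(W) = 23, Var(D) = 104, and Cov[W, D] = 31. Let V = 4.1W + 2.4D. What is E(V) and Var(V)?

E(V) = 4.1·E(W) + 2.4·E(D) = 4.1·15.1 + 2.4·25 = 121.91.
Var(V) = a²·Var(W) + b²·Var(D) + 2ab·Cov[W, D] with a = 4.1, b = 2.4.
= 4.1²·23 + 2.4²·104 + 2·4.1·2.4·31
= 386.63 + 599.04 + 610.08 = 1595.75.

E(V) = 121.91, Var(V) = 1595.75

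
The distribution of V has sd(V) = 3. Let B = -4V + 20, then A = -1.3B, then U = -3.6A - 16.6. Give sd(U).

sd(B) = |-4|·3 = 12.
sd(A) = |-1.3|·12 = 15.6.
sd(U) = |-3.6|·15.6 = 56.16.

sd(U) = 56.16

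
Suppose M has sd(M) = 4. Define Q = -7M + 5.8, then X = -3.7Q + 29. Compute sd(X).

sd(Q) = |-7|·4 = 28.
sd(X) = |-3.7|·28 = 103.6.

sd(X) = 103.6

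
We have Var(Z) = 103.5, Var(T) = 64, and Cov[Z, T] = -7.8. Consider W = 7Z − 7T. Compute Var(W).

Var(W) = 8971.9

Var(W) = a²·Var(Z) + b²·Var(T) + 2ab·Cov[Z, T] with a = 7, b = -7.
= 7²·103.5 + (-7)²·64 + 2·7·(-7)·(-7.8)
= 5071.5 + 3136 + 764.4 = 8971.9.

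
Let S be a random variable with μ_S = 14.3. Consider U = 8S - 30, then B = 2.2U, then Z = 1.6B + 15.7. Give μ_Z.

μ_U = 8·14.3 + (-30) = 84.4.
μ_B = 2.2·84.4 = 185.68.
μ_Z = 1.6·185.68 + 15.7 = 312.788.

μ_Z = 312.788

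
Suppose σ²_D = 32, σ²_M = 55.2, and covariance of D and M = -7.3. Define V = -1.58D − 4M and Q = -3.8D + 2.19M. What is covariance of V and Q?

By bilinearity, covariance of V and Q = ac·σ²_D + bd·σ²_M + (ad+bc)·covariance of D and M, with a=-1.58, b=-4, c=-3.8, d=2.19.
ac·σ²_D = (-1.58)·(-3.8)·32 = 192.128
bd·σ²_M = (-4)·2.19·55.2 = -483.552
(ad+bc)·covariance of D and M = (11.7398)·(-7.3) = -85.70054
covariance of V and Q = 192.128 + (-483.552) + (-85.70054) = -377.12454.

covariance of V and Q = -377.12454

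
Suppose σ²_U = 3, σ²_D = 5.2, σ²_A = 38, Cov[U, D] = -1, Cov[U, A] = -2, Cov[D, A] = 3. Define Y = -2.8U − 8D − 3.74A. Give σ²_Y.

σ²_Y = 980.6808

σ²_Y = a²·σ²_U + b²·σ²_D + c²·σ²_A + 2ab·Cov[U, D] + 2ac·Cov[U, A] + 2bc·Cov[D, A], with a = -2.8, b = -8, c = -3.74.
= 23.52 + 332.8 + 531.5288 + (-44.8) + (-41.888) + 179.52
= 980.6808.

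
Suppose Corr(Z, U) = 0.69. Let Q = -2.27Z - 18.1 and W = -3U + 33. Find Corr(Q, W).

Corr(Q, W) = 0.69

Linear rescalings preserve correlation up to sign; here the slopes -2.27 and -3 have the same sign, so Corr(Q, W) = Corr(Z, U) = 0.69.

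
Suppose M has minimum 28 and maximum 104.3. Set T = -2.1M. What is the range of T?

Range of M = 104.3 − 28 = 76.3.
Range(T) = |a|·Range(M) = |-2.1|·76.3 = 160.23.

Range(T) = 160.23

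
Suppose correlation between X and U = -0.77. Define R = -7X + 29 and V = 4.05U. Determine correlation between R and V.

correlation between R and V = 0.77

Linear rescalings preserve |correlation|; the slopes -7 and 4.05 have opposite signs, so the correlation flips sign: correlation between R and V = −correlation between X and U = 0.77.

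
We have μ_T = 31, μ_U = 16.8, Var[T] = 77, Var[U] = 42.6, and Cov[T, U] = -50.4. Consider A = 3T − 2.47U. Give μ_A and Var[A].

μ_A = 3·μ_T + (-2.47)·μ_U = 3·31 + (-2.47)·16.8 = 51.504.
Var[A] = a²·Var[T] + b²·Var[U] + 2ab·Cov[T, U] with a = 3, b = -2.47.
= 3²·77 + (-2.47)²·42.6 + 2·3·(-2.47)·(-50.4)
= 693 + 259.89834 + 746.928 = 1699.82634.

μ_A = 51.504, Var[A] = 1699.82634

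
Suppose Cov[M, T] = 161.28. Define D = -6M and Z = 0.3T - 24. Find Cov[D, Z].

Cov[D, Z] = a·c·Cov[M, T] = (-6)·0.3·161.28 = -290.304. Additive constants drop out.

Cov[D, Z] = -290.304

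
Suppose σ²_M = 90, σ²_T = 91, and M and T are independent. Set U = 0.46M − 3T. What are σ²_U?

σ²_U = 838.044

σ²_U = a²·σ²_M + b²·σ²_T + 2ab·covariance of M and T with a = 0.46, b = -3.
Independence gives covariance of M and T = 0.
= 0.46²·90 + (-3)²·91 + 2·0.46·(-3)·0
= 19.044 + 819 + 0 = 838.044.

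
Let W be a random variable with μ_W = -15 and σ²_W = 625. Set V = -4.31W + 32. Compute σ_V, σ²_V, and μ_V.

V = -4.31W + 32 is linear with a = -4.31, b = 32.
σ_W = √625 = 25.
σ_V = |a|·σ_W = |-4.31|·25 = 107.75.
σ²_V = a²·σ²_W = (-4.31)²·625 = 11610.0625 (the additive constant 32 does not affect variance).
μ_V = a·μ_W + b = (-4.31)·(-15) + 32 = 96.65.

σ_V = 107.75, σ²_V = 11610.0625, μ_V = 96.65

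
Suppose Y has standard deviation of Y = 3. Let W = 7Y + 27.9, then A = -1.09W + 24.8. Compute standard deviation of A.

standard deviation of A = 22.89

standard deviation of W = |7|·3 = 21.
standard deviation of A = |-1.09|·21 = 22.89.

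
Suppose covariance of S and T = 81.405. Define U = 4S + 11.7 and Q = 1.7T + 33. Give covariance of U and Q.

covariance of U and Q = a·c·covariance of S and T = 4·1.7·81.405 = 553.554. Additive constants drop out.

covariance of U and Q = 553.554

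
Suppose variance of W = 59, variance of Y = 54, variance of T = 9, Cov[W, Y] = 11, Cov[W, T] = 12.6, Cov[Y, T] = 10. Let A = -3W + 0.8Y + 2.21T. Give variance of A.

variance of A = 425.0009

variance of A = a²·variance of W + b²·variance of Y + c²·variance of T + 2ab·Cov[W, Y] + 2ac·Cov[W, T] + 2bc·Cov[Y, T], with a = -3, b = 0.8, c = 2.21.
= 531 + 34.56 + 43.9569 + (-52.8) + (-167.076) + 35.36
= 425.0009.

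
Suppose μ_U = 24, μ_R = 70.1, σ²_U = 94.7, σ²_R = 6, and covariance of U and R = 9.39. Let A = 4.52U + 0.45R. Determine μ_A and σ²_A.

μ_A = 4.52·μ_U + 0.45·μ_R = 4.52·24 + 0.45·70.1 = 140.025.
σ²_A = a²·σ²_U + b²·σ²_R + 2ab·covariance of U and R with a = 4.52, b = 0.45.
= 4.52²·94.7 + 0.45²·6 + 2·4.52·0.45·9.39
= 1934.75888 + 1.215 + 38.19852 = 1974.1724.

μ_A = 140.025, σ²_A = 1974.1724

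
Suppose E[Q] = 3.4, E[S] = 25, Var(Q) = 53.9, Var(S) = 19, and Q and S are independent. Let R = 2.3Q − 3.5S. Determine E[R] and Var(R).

E[R] = 2.3·E[Q] + (-3.5)·E[S] = 2.3·3.4 + (-3.5)·25 = -79.68.
Var(R) = a²·Var(Q) + b²·Var(S) + 2ab·Cov(Q, S) with a = 2.3, b = -3.5.
Independence gives Cov(Q, S) = 0.
= 2.3²·53.9 + (-3.5)²·19 + 2·2.3·(-3.5)·0
= 285.131 + 232.75 + 0 = 517.881.

E[R] = -79.68, Var(R) = 517.881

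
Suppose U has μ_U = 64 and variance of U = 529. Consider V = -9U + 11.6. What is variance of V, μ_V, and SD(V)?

V = -9U + 11.6 is linear with a = -9, b = 11.6.
variance of V = a²·variance of U = (-9)²·529 = 42849 (the additive constant 11.6 does not affect variance).
μ_V = a·μ_U + b = (-9)·64 + 11.6 = -564.4.
SD(U) = √529 = 23.
SD(V) = |a|·SD(U) = |-9|·23 = 207.

variance of V = 42849, μ_V = -564.4, SD(V) = 207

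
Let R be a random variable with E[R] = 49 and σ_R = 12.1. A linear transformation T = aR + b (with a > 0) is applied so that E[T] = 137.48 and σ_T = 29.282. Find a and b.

σ_T = a·σ_R (a > 0), so a = 29.282/12.1 = 2.42.
E[T] = a·E[R] + b, so b = 137.48 − 2.42·49 = 18.9.

a = 2.42, b = 18.9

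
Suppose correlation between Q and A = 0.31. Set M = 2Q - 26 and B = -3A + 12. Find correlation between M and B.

Linear rescalings preserve |correlation|; the slopes 2 and -3 have opposite signs, so the correlation flips sign: correlation between M and B = −correlation between Q and A = -0.31.

correlation between M and B = -0.31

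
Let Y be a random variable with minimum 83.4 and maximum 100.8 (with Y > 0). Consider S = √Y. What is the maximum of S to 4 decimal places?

max(S) = 10.0399

√Y is increasing on this domain, so max(S) comes from max(Y) = 100.8: max(S) = √(100.8) ≈ 10.0399.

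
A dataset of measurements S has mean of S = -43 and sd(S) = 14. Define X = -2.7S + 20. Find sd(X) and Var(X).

X = -2.7S + 20 is linear with a = -2.7, b = 20.
sd(X) = |a|·sd(S) = |-2.7|·14 = 37.8.
Var(S) = 14² = 196.
Var(X) = a²·Var(S) = (-2.7)²·196 = 1428.84 (the additive constant 20 does not affect variance).

sd(X) = 37.8, Var(X) = 1428.84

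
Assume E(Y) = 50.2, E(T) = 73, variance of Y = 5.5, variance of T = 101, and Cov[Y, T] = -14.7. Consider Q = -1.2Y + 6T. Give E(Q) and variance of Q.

E(Q) = (-1.2)·E(Y) + 6·E(T) = (-1.2)·50.2 + 6·73 = 377.76.
variance of Q = a²·variance of Y + b²·variance of T + 2ab·Cov[Y, T] with a = -1.2, b = 6.
= (-1.2)²·5.5 + 6²·101 + 2·(-1.2)·6·(-14.7)
= 7.92 + 3636 + 211.68 = 3855.6.

E(Q) = 377.76, variance of Q = 3855.6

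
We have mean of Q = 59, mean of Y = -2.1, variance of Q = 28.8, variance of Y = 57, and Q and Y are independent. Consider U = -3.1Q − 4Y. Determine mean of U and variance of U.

mean of U = (-3.1)·mean of Q + (-4)·mean of Y = (-3.1)·59 + (-4)·(-2.1) = -174.5.
variance of U = a²·variance of Q + b²·variance of Y + 2ab·Cov[Q, Y] with a = -3.1, b = -4.
Independence gives Cov[Q, Y] = 0.
= (-3.1)²·28.8 + (-4)²·57 + 2·(-3.1)·(-4)·0
= 276.768 + 912 + 0 = 1188.768.

mean of U = -174.5, variance of U = 1188.768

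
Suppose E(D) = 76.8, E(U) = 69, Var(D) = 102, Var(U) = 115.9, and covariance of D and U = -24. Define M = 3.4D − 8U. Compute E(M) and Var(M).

E(M) = -290.88, Var(M) = 9902.32

E(M) = 3.4·E(D) + (-8)·E(U) = 3.4·76.8 + (-8)·69 = -290.88.
Var(M) = a²·Var(D) + b²·Var(U) + 2ab·covariance of D and U with a = 3.4, b = -8.
= 3.4²·102 + (-8)²·115.9 + 2·3.4·(-8)·(-24)
= 1179.12 + 7417.6 + 1305.6 = 9902.32.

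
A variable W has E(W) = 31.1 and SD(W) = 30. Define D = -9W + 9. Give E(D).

E(D) = -270.9

D = -9W + 9 is linear with a = -9, b = 9.
E(D) = a·E(W) + b = (-9)·31.1 + 9 = -270.9.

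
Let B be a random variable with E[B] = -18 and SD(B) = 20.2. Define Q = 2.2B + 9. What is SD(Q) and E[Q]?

SD(Q) = 44.44, E[Q] = -30.6

Q = 2.2B + 9 is linear with a = 2.2, b = 9.
SD(Q) = |a|·SD(B) = |2.2|·20.2 = 44.44.
E[Q] = a·E[B] + b = 2.2·(-18) + 9 = -30.6.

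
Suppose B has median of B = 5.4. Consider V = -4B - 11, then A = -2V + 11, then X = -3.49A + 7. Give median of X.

median of V = (-4)·5.4 + (-11) = -32.6.
median of A = (-2)·(-32.6) + 11 = 76.2.
median of X = (-3.49)·76.2 + 7 = -258.938.

median of X = -258.938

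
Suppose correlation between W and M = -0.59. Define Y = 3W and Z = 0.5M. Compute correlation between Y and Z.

correlation between Y and Z = -0.59

Linear rescalings preserve correlation up to sign; here the slopes 3 and 0.5 have the same sign, so correlation between Y and Z = correlation between W and M = -0.59.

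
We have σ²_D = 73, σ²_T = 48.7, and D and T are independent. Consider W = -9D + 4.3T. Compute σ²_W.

σ²_W = a²·σ²_D + b²·σ²_T + 2ab·Cov(D, T) with a = -9, b = 4.3.
Independence gives Cov(D, T) = 0.
= (-9)²·73 + 4.3²·48.7 + 2·(-9)·4.3·0
= 5913 + 900.463 + 0 = 6813.463.

σ²_W = 6813.463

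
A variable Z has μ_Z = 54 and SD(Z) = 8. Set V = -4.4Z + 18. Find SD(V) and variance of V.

V = -4.4Z + 18 is linear with a = -4.4, b = 18.
SD(V) = |a|·SD(Z) = |-4.4|·8 = 35.2.
variance of Z = 8² = 64.
variance of V = a²·variance of Z = (-4.4)²·64 = 1239.04 (the additive constant 18 does not affect variance).

SD(V) = 35.2, variance of V = 1239.04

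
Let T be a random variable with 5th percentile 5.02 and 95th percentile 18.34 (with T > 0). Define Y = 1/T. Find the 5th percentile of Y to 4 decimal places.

5th percentile of Y = 0.0545

1/T is decreasing on T > 0, so percentile order reverses: P_{5}(Y) uses P_{95}(T) = 18.34.
P_{5}(Y) = 1/18.34 ≈ 0.0545.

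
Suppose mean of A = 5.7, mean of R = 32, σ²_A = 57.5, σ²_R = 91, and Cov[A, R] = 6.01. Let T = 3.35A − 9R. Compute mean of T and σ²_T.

mean of T = 3.35·mean of A + (-9)·mean of R = 3.35·5.7 + (-9)·32 = -268.905.
σ²_T = a²·σ²_A + b²·σ²_R + 2ab·Cov[A, R] with a = 3.35, b = -9.
= 3.35²·57.5 + (-9)²·91 + 2·3.35·(-9)·6.01
= 645.29375 + 7371 + (-362.403) = 7653.89075.

mean of T = -268.905, σ²_T = 7653.89075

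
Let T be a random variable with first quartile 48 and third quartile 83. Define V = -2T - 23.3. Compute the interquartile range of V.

IQR of T = Q3 − Q1 = 83 − 48 = 35.
Under V = aT + b, IQR(V) = |a|·IQR(T) = |-2|·35 = 70 (shifts cancel; spread scales by |a|).

IQR(V) = 70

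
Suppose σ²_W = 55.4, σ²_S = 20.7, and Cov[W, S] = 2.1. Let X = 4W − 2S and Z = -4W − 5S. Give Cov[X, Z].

Cov[X, Z] = -704.6

By bilinearity, Cov[X, Z] = ac·σ²_W + bd·σ²_S + (ad+bc)·Cov[W, S], with a=4, b=-2, c=-4, d=-5.
ac·σ²_W = 4·(-4)·55.4 = -886.4
bd·σ²_S = (-2)·(-5)·20.7 = 207
(ad+bc)·Cov[W, S] = (-12)·2.1 = -25.2
Cov[X, Z] = -886.4 + 207 + (-25.2) = -704.6.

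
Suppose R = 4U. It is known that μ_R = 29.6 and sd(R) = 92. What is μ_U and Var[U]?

μ_U = 7.4, Var[U] = 529

From R = 4U: μ_R = a·μ_U + b, so μ_U = (μ_R − b)/a = (29.6 − 0)/4 = 7.4.
Var[R] = 92² = 8464.
Var[R] = a²·Var[U], so Var[U] = 8464/4² = 529.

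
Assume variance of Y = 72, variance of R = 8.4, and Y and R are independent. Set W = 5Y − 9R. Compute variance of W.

variance of W = 2480.4

variance of W = a²·variance of Y + b²·variance of R + 2ab·Cov[Y, R] with a = 5, b = -9.
Independence gives Cov[Y, R] = 0.
= 5²·72 + (-9)²·8.4 + 2·5·(-9)·0
= 1800 + 680.4 + 0 = 2480.4.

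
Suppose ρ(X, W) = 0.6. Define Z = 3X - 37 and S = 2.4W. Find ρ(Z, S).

ρ(Z, S) = 0.6

Linear rescalings preserve correlation up to sign; here the slopes 3 and 2.4 have the same sign, so ρ(Z, S) = ρ(X, W) = 0.6.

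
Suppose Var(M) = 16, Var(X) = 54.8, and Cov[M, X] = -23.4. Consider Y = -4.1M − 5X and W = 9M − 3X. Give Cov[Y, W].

By bilinearity, Cov[Y, W] = ac·Var(M) + bd·Var(X) + (ad+bc)·Cov[M, X], with a=-4.1, b=-5, c=9, d=-3.
ac·Var(M) = (-4.1)·9·16 = -590.4
bd·Var(X) = (-5)·(-3)·54.8 = 822
(ad+bc)·Cov[M, X] = (-32.7)·(-23.4) = 765.18
Cov[Y, W] = -590.4 + 822 + 765.18 = 996.78.

Cov[Y, W] = 996.78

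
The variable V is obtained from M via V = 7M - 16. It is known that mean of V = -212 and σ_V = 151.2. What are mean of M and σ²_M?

From V = 7M - 16: mean of V = a·mean of M + b, so mean of M = (mean of V − b)/a = (-212 − (-16))/7 = -28.
σ²_V = 151.2² = 22861.44.
σ²_V = a²·σ²_M, so σ²_M = 22861.44/7² = 466.56.

mean of M = -28, σ²_M = 466.56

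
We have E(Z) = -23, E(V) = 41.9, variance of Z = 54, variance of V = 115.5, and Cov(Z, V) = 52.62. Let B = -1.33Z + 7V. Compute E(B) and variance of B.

E(B) = (-1.33)·E(Z) + 7·E(V) = (-1.33)·(-23) + 7·41.9 = 323.89.
variance of B = a²·variance of Z + b²·variance of V + 2ab·Cov(Z, V) with a = -1.33, b = 7.
= (-1.33)²·54 + 7²·115.5 + 2·(-1.33)·7·52.62
= 95.5206 + 5659.5 + (-979.7844) = 4775.2362.

E(B) = 323.89, variance of B = 4775.2362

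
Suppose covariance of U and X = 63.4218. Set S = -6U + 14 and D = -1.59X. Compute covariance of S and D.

covariance of S and D = 605.043972

covariance of S and D = a·c·covariance of U and X = (-6)·(-1.59)·63.4218 = 605.043972. Additive constants drop out.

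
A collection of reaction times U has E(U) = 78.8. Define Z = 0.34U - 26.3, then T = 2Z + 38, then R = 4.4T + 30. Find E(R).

E(Z) = 0.34·78.8 + (-26.3) = 0.492.
E(T) = 2·0.492 + 38 = 38.984.
E(R) = 4.4·38.984 + 30 = 201.5296.

E(R) = 201.5296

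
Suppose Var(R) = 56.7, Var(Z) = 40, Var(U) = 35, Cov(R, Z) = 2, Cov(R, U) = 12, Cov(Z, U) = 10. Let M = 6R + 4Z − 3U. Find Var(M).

Var(M) = a²·Var(R) + b²·Var(Z) + c²·Var(U) + 2ab·Cov(R, Z) + 2ac·Cov(R, U) + 2bc·Cov(Z, U), with a = 6, b = 4, c = -3.
= 2041.2 + 640 + 315 + 96 + (-432) + (-240)
= 2420.2.

Var(M) = 2420.2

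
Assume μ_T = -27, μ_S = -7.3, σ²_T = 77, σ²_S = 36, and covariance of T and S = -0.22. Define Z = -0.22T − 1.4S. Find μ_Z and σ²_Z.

μ_Z = (-0.22)·μ_T + (-1.4)·μ_S = (-0.22)·(-27) + (-1.4)·(-7.3) = 16.16.
σ²_Z = a²·σ²_T + b²·σ²_S + 2ab·covariance of T and S with a = -0.22, b = -1.4.
= (-0.22)²·77 + (-1.4)²·36 + 2·(-0.22)·(-1.4)·(-0.22)
= 3.7268 + 70.56 + (-0.13552) = 74.15128.

μ_Z = 16.16, σ²_Z = 74.15128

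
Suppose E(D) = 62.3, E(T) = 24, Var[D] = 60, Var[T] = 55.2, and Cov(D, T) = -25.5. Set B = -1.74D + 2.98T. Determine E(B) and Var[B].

E(B) = (-1.74)·E(D) + 2.98·E(T) = (-1.74)·62.3 + 2.98·24 = -36.882.
Var[B] = a²·Var[D] + b²·Var[T] + 2ab·Cov(D, T) with a = -1.74, b = 2.98.
= (-1.74)²·60 + 2.98²·55.2 + 2·(-1.74)·2.98·(-25.5)
= 181.656 + 490.19808 + 264.4452 = 936.29928.

E(B) = -36.882, Var[B] = 936.29928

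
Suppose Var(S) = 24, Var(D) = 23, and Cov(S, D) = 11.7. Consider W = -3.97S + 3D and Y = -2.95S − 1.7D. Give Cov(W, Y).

By bilinearity, Cov(W, Y) = ac·Var(S) + bd·Var(D) + (ad+bc)·Cov(S, D), with a=-3.97, b=3, c=-2.95, d=-1.7.
ac·Var(S) = (-3.97)·(-2.95)·24 = 281.076
bd·Var(D) = 3·(-1.7)·23 = -117.3
(ad+bc)·Cov(S, D) = (-2.101)·11.7 = -24.5817
Cov(W, Y) = 281.076 + (-117.3) + (-24.5817) = 139.1943.

Cov(W, Y) = 139.1943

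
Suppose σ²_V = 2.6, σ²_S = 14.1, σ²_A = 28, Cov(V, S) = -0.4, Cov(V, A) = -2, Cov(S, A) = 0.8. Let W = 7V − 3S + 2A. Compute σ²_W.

σ²_W = a²·σ²_V + b²·σ²_S + c²·σ²_A + 2ab·Cov(V, S) + 2ac·Cov(V, A) + 2bc·Cov(S, A), with a = 7, b = -3, c = 2.
= 127.4 + 126.9 + 112 + 16.8 + (-56) + (-9.6)
= 317.5.

σ²_W = 317.5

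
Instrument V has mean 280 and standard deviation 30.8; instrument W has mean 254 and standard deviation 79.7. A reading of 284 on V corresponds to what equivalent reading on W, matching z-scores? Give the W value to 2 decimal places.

W = 264.35

z = (284 − 280)/30.8 ≈ 0.1299.
W = 254 + z·79.7 = 254 + (284 − 280)·79.7/30.8 ≈ 264.35.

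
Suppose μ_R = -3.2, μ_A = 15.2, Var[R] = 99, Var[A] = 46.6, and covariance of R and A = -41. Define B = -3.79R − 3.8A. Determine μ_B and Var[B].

μ_B = -45.632, Var[B] = 913.9859

μ_B = (-3.79)·μ_R + (-3.8)·μ_A = (-3.79)·(-3.2) + (-3.8)·15.2 = -45.632.
Var[B] = a²·Var[R] + b²·Var[A] + 2ab·covariance of R and A with a = -3.79, b = -3.8.
= (-3.79)²·99 + (-3.8)²·46.6 + 2·(-3.79)·(-3.8)·(-41)
= 1422.0459 + 672.904 + (-1180.964) = 913.9859.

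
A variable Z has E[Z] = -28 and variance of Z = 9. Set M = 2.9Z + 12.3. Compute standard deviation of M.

standard deviation of M = 8.7

M = 2.9Z + 12.3 is linear with a = 2.9, b = 12.3.
standard deviation of Z = √9 = 3.
standard deviation of M = |a|·standard deviation of Z = |2.9|·3 = 8.7.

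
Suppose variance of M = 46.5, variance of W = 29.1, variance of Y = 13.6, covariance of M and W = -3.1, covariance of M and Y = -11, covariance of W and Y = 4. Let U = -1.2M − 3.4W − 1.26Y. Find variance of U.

variance of U = 400.65936

variance of U = a²·variance of M + b²·variance of W + c²·variance of Y + 2ab·covariance of M and W + 2ac·covariance of M and Y + 2bc·covariance of W and Y, with a = -1.2, b = -3.4, c = -1.26.
= 66.96 + 336.396 + 21.59136 + (-25.296) + (-33.264) + 34.272
= 400.65936.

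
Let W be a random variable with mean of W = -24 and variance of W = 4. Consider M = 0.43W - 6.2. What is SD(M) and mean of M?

SD(M) = 0.86, mean of M = -16.52

M = 0.43W - 6.2 is linear with a = 0.43, b = -6.2.
SD(W) = √4 = 2.
SD(M) = |a|·SD(W) = |0.43|·2 = 0.86.
mean of M = a·mean of W + b = 0.43·(-24) + (-6.2) = -16.52.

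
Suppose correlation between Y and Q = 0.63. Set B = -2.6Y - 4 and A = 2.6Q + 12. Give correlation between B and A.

correlation between B and A = -0.63

Linear rescalings preserve |correlation|; the slopes -2.6 and 2.6 have opposite signs, so the correlation flips sign: correlation between B and A = −correlation between Y and Q = -0.63.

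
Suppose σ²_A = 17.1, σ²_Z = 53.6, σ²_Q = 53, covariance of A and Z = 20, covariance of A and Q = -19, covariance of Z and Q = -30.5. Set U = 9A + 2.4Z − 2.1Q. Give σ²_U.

σ²_U = a²·σ²_A + b²·σ²_Z + c²·σ²_Q + 2ab·covariance of A and Z + 2ac·covariance of A and Q + 2bc·covariance of Z and Q, with a = 9, b = 2.4, c = -2.1.
= 1385.1 + 308.736 + 233.73 + 864 + 718.2 + 307.44
= 3817.206.

σ²_U = 3817.206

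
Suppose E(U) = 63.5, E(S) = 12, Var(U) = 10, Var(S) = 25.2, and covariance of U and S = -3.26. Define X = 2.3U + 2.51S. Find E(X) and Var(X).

E(X) = 2.3·E(U) + 2.51·E(S) = 2.3·63.5 + 2.51·12 = 176.17.
Var(X) = a²·Var(U) + b²·Var(S) + 2ab·covariance of U and S with a = 2.3, b = 2.51.
= 2.3²·10 + 2.51²·25.2 + 2·2.3·2.51·(-3.26)
= 52.9 + 158.76252 + (-37.63996) = 174.02256.

E(X) = 176.17, Var(X) = 174.02256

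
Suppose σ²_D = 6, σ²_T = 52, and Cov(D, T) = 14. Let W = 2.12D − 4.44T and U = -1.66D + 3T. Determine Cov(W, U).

By bilinearity, Cov(W, U) = ac·σ²_D + bd·σ²_T + (ad+bc)·Cov(D, T), with a=2.12, b=-4.44, c=-1.66, d=3.
ac·σ²_D = 2.12·(-1.66)·6 = -21.1152
bd·σ²_T = (-4.44)·3·52 = -692.64
(ad+bc)·Cov(D, T) = (13.7304)·14 = 192.2256
Cov(W, U) = -21.1152 + (-692.64) + 192.2256 = -521.5296.

Cov(W, U) = -521.5296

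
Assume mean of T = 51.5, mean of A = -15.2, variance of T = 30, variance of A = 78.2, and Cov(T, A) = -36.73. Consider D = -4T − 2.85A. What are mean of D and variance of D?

mean of D = -162.68, variance of D = 277.7355

mean of D = (-4)·mean of T + (-2.85)·mean of A = (-4)·51.5 + (-2.85)·(-15.2) = -162.68.
variance of D = a²·variance of T + b²·variance of A + 2ab·Cov(T, A) with a = -4, b = -2.85.
= (-4)²·30 + (-2.85)²·78.2 + 2·(-4)·(-2.85)·(-36.73)
= 480 + 635.1795 + (-837.444) = 277.7355.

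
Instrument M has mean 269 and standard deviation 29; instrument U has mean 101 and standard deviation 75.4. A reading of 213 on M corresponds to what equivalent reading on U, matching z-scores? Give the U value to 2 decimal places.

z = (213 − 269)/29 ≈ -1.931.
U = 101 + z·75.4 = 101 + (213 − 269)·75.4/29 = -44.60.

U = -44.60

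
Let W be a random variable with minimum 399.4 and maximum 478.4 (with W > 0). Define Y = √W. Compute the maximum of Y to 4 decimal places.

max(Y) = 21.8724

√W is increasing on this domain, so max(Y) comes from max(W) = 478.4: max(Y) = √(478.4) ≈ 21.8724.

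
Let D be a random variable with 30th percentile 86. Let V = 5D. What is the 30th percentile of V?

Since a = 5 > 0 the transformation is increasing, so the 30th percentile of V = a·(P_{30} of D) + b = 5·86 = 430.

30th percentile of V = 430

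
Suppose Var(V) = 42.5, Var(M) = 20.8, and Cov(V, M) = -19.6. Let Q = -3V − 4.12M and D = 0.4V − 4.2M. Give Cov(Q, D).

Cov(Q, D) = 94.264

By bilinearity, Cov(Q, D) = ac·Var(V) + bd·Var(M) + (ad+bc)·Cov(V, M), with a=-3, b=-4.12, c=0.4, d=-4.2.
ac·Var(V) = (-3)·0.4·42.5 = -51
bd·Var(M) = (-4.12)·(-4.2)·20.8 = 359.9232
(ad+bc)·Cov(V, M) = (10.952)·(-19.6) = -214.6592
Cov(Q, D) = -51 + 359.9232 + (-214.6592) = 94.264.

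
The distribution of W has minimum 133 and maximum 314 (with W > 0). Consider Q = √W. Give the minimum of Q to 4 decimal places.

min(Q) = 11.5326

√W is increasing on this domain, so min(Q) comes from min(W) = 133: min(Q) = √(133) ≈ 11.5326.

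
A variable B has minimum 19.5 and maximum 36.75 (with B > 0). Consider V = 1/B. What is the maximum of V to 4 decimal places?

1/B is decreasing on this domain, so max(V) comes from min(B) = 19.5: max(V) = 1/(19.5) ≈ 0.0513.

max(V) = 0.0513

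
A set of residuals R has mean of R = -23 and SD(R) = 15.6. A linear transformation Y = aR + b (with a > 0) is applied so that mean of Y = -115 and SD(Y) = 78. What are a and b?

SD(Y) = a·SD(R) (a > 0), so a = 78/15.6 = 5.
mean of Y = a·mean of R + b, so b = -115 − 5·(-23) = 0.

a = 5, b = 0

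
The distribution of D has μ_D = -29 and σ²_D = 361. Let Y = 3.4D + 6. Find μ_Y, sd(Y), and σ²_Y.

Y = 3.4D + 6 is linear with a = 3.4, b = 6.
μ_Y = a·μ_D + b = 3.4·(-29) + 6 = -92.6.
sd(D) = √361 = 19.
sd(Y) = |a|·sd(D) = |3.4|·19 = 64.6.
σ²_Y = a²·σ²_D = 3.4²·361 = 4173.16 (the additive constant 6 does not affect variance).

μ_Y = -92.6, sd(Y) = 64.6, σ²_Y = 4173.16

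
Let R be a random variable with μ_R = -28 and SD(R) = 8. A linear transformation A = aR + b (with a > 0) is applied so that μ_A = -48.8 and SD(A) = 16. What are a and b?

a = 2, b = 7.2

SD(A) = a·SD(R) (a > 0), so a = 16/8 = 2.
μ_A = a·μ_R + b, so b = -48.8 − 2·(-28) = 7.2.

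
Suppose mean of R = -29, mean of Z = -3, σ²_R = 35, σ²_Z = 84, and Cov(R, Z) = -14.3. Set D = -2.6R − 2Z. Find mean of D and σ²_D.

mean of D = 81.4, σ²_D = 423.88

mean of D = (-2.6)·mean of R + (-2)·mean of Z = (-2.6)·(-29) + (-2)·(-3) = 81.4.
σ²_D = a²·σ²_R + b²·σ²_Z + 2ab·Cov(R, Z) with a = -2.6, b = -2.
= (-2.6)²·35 + (-2)²·84 + 2·(-2.6)·(-2)·(-14.3)
= 236.6 + 336 + (-148.72) = 423.88.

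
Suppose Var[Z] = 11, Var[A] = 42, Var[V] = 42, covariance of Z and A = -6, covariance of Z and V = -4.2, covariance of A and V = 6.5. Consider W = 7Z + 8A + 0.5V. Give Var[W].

Var[W] = a²·Var[Z] + b²·Var[A] + c²·Var[V] + 2ab·covariance of Z and A + 2ac·covariance of Z and V + 2bc·covariance of A and V, with a = 7, b = 8, c = 0.5.
= 539 + 2688 + 10.5 + (-672) + (-29.4) + 52
= 2588.1.

Var[W] = 2588.1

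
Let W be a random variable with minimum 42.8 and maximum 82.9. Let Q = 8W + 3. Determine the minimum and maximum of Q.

min(Q) = 345.4, max(Q) = 666.2

a = 8 > 0, so min(Q) = a·min(W)+b = 8·42.8 + 3 = 345.4 and max(Q) = 8·82.9 + 3 = 666.2.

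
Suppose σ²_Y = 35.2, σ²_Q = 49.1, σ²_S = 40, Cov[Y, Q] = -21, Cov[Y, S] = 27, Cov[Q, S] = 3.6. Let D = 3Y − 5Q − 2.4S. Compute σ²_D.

σ²_D = a²·σ²_Y + b²·σ²_Q + c²·σ²_S + 2ab·Cov[Y, Q] + 2ac·Cov[Y, S] + 2bc·Cov[Q, S], with a = 3, b = -5, c = -2.4.
= 316.8 + 1227.5 + 230.4 + 630 + (-388.8) + 86.4
= 2102.3.

σ²_D = 2102.3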